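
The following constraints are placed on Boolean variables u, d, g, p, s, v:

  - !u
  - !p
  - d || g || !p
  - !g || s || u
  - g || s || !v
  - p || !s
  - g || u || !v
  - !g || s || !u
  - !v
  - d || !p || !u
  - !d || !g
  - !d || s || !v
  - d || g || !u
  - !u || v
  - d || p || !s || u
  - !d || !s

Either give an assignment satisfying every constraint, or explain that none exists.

u = False, d = True, g = False, p = False, s = False, v = False

Unit clause (!u) forces u = False.
Unit clause (!p) forces p = False.
In (p || !s) only !s is left, so s = False.
Unit clause (!v) forces v = False.
In (!g || s || u) only !g is left, so g = False.
Set d = True.
All clauses satisfied.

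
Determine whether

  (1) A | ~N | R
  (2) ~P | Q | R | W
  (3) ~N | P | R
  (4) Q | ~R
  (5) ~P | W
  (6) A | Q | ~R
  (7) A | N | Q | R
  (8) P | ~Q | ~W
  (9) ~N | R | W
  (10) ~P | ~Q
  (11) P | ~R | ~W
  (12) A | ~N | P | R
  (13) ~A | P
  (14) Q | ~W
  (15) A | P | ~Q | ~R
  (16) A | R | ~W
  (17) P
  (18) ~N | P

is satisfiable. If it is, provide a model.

Case P = True:
  (~P | W) forces W = True.
  (~P | ~Q) forces Q = False.
  Clause (Q | ~W) is falsified — contradiction.
Case P = False:
  Clause (P) is falsified — contradiction.
Both cases fail, so the formula is unsatisfiable.

No satisfying assignment exists.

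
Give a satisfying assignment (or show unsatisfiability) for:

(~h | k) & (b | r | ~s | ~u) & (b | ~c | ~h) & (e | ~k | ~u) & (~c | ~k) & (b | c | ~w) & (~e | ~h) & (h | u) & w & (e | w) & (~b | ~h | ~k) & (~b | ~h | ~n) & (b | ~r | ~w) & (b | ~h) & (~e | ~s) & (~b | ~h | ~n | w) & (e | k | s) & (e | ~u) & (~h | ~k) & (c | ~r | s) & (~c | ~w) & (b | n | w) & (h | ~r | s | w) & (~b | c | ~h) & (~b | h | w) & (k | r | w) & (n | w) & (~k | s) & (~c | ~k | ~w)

c: False, r: False, e: True, s: False, u: True, n: False, b: True, w: True, h: False, k: False

Unit clause (w) forces w = True.
In (~c | ~w) only ~c is left, so c = False.
In (b | c | ~w) only b is left, so b = True.
In (~b | c | ~h) only ~h is left, so h = False.
In (h | u) only u is left, so u = True.
In (e | ~u) only e is left, so e = True.
In (~e | ~s) only ~s is left, so s = False.
In (c | ~r | s) only ~r is left, so r = False.
In (~k | s) only ~k is left, so k = False.
Set n = False.
All clauses satisfied.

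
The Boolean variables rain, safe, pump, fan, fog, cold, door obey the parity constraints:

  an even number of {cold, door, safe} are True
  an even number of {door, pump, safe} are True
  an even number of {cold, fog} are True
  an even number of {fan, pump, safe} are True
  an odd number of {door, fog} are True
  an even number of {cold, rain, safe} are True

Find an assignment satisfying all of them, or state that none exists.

rain: False, safe: True, pump: True, fan: False, fog: True, cold: True, door: False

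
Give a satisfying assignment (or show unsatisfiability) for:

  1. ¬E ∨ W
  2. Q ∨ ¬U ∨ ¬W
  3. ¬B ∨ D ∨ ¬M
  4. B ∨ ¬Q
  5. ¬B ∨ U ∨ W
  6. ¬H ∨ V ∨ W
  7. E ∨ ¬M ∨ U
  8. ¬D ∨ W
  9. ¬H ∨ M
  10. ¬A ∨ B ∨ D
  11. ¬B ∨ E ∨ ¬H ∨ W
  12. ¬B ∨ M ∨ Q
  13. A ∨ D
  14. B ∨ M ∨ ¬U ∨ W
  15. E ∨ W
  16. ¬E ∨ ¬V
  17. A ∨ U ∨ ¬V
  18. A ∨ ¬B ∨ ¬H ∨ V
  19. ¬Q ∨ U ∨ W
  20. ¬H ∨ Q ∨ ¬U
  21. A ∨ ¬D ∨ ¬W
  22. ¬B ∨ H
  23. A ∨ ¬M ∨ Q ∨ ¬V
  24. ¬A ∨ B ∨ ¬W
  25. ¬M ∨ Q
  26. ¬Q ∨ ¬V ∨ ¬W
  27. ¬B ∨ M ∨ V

Q = True, W = True, A = True, V = False, H = True, B = True, E = True, D = True, U = True, M = True

Set Q = True.
  then (B ∨ ¬Q) forces B = True.
  then (¬B ∨ H) forces H = True.
  then (¬H ∨ M) forces M = True.
  then (¬B ∨ D ∨ ¬M) forces D = True.
  then (¬D ∨ W) forces W = True.
  then (A ∨ ¬D ∨ ¬W) forces A = True.
  then (¬Q ∨ ¬V ∨ ¬W) forces V = False.
Set E = True.
Set U = True.
All clauses satisfied.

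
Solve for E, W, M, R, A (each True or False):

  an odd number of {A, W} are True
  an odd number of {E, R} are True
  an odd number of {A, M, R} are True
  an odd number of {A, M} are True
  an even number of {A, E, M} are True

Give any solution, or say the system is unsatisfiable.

E=T, W=T, M=T, R=F, A=F

{A, W}: 1 true → odd ✓
{E, R}: 1 true → odd ✓
{A, M, R}: 1 true → odd ✓
{A, M}: 1 true → odd ✓
{A, E, M}: 2 true → even ✓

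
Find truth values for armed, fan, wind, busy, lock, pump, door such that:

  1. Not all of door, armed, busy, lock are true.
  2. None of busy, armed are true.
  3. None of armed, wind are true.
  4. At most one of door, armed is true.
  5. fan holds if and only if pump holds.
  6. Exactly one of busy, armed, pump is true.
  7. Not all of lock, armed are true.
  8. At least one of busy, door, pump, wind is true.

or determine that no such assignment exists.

armed = False; fan = True; wind = False; busy = False; lock = True; pump = True; door = False

  (1) {door, armed, busy, lock}: 1/4 true — not all ✓
  (2) {busy, armed}: 0 true — none ✓
  (3) {armed, wind}: 0 true — none ✓
  (4) {door, armed}: 0 true — at most one ✓
  (5) fan=T, pump=T — same ✓
  (6) {busy, armed, pump}: 1 true — exactly one ✓
  (7) {lock, armed}: 1/2 true — not all ✓
  (8) {busy, door, pump, wind}: 1 true — at least one ✓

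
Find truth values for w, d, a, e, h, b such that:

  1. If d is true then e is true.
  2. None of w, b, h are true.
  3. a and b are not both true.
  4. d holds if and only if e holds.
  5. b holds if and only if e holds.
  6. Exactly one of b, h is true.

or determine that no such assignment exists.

UNSATISFIABLE

Case w = True:
  Constraint (2) is violated (w=T) — contradiction.
Case w = False:
  (2) forces b = False.
  (2) forces h = False.
  Constraint (6) is violated (b=F, h=F) — contradiction.
Both cases fail — unsatisfiable.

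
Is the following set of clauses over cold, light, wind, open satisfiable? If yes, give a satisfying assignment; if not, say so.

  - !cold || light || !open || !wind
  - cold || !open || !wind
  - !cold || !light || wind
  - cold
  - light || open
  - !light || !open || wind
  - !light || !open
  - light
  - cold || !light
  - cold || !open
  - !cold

UNSATISFIABLE

Case cold = True:
  Clause (!cold) is falsified — contradiction.
Case cold = False:
  Clause (cold) is falsified — contradiction.
Both cases fail, so the formula is unsatisfiable.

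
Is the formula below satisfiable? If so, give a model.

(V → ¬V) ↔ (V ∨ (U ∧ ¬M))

U = True, V = False, M = False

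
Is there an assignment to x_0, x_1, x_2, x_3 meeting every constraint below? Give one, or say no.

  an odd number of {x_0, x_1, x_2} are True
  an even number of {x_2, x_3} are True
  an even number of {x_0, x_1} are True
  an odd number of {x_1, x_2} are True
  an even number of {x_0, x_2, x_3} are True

x_0: False; x_1: False; x_2: True; x_3: True

{x_0, x_1, x_2}: 1 true → odd ✓
{x_2, x_3}: 2 true → even ✓
{x_0, x_1}: 0 true → even ✓
{x_1, x_2}: 1 true → odd ✓
{x_0, x_2, x_3}: 2 true → even ✓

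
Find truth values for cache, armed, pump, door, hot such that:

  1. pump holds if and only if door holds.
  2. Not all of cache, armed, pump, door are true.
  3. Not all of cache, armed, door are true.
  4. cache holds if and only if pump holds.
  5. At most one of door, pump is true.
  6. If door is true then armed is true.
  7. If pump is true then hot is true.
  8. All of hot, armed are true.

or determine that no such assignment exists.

cache = False, armed = True, pump = False, door = False, hot = True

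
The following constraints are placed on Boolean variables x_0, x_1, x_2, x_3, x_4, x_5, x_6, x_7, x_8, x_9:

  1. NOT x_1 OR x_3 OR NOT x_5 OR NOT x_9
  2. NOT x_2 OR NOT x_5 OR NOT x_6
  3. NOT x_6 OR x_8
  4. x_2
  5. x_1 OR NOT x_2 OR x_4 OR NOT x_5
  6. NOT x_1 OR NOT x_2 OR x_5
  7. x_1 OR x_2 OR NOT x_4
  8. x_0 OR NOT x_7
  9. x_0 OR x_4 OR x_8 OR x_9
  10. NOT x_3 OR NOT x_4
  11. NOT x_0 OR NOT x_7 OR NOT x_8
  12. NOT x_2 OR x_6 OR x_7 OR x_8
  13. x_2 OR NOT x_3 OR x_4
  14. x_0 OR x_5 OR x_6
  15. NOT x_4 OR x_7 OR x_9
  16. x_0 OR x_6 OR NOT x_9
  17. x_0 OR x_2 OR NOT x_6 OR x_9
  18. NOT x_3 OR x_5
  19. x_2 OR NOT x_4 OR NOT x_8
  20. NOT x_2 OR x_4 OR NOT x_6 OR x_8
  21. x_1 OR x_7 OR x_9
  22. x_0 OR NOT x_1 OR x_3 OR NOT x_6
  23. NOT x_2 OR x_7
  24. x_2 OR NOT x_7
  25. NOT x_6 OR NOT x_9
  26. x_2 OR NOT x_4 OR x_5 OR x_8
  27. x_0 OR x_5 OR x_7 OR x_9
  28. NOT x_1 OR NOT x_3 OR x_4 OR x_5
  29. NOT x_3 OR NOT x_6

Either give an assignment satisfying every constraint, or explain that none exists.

x_0: True; x_1: True; x_2: True; x_3: True; x_4: False; x_5: True; x_6: False; x_7: True; x_8: False; x_9: True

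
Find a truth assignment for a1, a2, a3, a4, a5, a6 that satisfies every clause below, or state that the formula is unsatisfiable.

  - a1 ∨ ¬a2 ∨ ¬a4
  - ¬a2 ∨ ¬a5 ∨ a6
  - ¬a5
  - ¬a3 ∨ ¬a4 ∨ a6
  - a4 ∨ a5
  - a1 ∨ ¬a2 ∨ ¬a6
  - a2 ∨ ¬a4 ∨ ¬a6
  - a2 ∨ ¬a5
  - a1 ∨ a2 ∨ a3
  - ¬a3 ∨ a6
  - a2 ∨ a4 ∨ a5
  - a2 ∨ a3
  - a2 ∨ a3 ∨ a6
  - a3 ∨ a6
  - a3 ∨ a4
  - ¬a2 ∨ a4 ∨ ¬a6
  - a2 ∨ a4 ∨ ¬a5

a1: True, a2: True, a3: True, a4: True, a5: False, a6: True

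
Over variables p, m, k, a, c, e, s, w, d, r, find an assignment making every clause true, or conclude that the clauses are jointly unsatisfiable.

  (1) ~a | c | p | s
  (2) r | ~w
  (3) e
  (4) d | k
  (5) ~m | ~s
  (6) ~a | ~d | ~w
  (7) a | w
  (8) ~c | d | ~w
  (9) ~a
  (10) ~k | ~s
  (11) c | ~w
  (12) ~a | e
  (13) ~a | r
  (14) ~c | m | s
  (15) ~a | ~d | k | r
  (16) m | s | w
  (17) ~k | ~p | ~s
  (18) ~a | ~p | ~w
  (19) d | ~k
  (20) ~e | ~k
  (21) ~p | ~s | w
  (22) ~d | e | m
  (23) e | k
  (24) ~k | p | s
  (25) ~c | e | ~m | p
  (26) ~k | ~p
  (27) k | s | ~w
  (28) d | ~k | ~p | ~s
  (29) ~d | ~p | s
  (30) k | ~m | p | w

Unit clause (e) forces e = True.
Unit clause (~a) forces a = False.
In (~e | ~k) only ~k is left, so k = False.
In (d | k) only d is left, so d = True.
In (a | w) only w is left, so w = True.
In (c | ~w) only c is left, so c = True.
In (k | s | ~w) only s is left, so s = True.
In (r | ~w) only r is left, so r = True.
In (~m | ~s) only ~m is left, so m = False.
Set p = True.
All clauses satisfied.

p = True; m = False; k = False; a = False; c = True; e = True; s = True; w = True; d = True; r = True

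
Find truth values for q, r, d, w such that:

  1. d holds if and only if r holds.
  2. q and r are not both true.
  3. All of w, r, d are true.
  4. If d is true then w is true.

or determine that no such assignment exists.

q = False, r = True, d = True, w = True

  (1) d=T, r=T — same ✓
  (2) q=F, r=T — not both ✓
  (3) {w, r, d}: all 3 true ✓
  (4) d=T ⇒ w: T ✓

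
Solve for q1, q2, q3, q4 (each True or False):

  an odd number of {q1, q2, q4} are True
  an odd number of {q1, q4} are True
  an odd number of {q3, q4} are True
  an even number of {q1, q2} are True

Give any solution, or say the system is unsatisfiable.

q1 = False, q2 = False, q3 = False, q4 = True

{q1, q2, q4}: 1 true → odd ✓
{q1, q4}: 1 true → odd ✓
{q3, q4}: 1 true → odd ✓
{q1, q2}: 0 true → even ✓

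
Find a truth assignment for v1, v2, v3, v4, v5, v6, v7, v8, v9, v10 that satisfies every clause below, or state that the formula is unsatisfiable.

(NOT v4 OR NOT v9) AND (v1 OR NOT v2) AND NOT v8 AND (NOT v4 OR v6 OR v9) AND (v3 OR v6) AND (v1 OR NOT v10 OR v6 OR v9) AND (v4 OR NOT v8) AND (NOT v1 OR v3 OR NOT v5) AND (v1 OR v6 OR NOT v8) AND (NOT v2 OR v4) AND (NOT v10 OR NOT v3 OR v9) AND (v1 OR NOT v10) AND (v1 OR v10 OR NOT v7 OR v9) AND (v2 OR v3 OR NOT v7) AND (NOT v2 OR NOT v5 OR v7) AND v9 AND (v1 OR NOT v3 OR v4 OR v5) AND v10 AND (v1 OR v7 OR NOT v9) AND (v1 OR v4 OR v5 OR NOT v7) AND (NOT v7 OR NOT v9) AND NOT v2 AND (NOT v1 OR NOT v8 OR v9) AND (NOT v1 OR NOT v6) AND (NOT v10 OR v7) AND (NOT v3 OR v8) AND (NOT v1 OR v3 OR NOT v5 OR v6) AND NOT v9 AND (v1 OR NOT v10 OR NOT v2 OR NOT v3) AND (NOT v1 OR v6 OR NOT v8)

Case v9 = True:
  Clause (NOT v9) is falsified — contradiction.
Case v9 = False:
  Clause (v9) is falsified — contradiction.
Both cases fail, so the formula is unsatisfiable.

Unsatisfiable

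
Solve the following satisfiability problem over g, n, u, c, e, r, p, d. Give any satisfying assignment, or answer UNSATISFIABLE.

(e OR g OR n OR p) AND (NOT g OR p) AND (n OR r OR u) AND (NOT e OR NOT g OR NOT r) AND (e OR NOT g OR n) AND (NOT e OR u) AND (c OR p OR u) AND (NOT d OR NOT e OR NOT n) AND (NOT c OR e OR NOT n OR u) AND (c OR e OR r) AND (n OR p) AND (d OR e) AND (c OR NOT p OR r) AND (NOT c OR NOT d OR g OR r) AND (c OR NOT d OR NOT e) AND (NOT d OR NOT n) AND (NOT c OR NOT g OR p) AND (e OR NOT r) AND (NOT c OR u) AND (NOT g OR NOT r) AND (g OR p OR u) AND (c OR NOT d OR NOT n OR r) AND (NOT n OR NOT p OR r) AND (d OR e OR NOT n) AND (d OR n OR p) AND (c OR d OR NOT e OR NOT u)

g: False, n: True, u: True, c: True, e: True, r: True, p: True, d: False

Set g = False.
Set n = True.
  then (NOT d OR NOT n) forces d = False.
  then (d OR e OR NOT n) forces e = True.
  then (NOT e OR u) forces u = True.
  then (c OR d OR NOT e OR NOT u) forces c = True.
Set r = True.
Set p = True.
All clauses satisfied.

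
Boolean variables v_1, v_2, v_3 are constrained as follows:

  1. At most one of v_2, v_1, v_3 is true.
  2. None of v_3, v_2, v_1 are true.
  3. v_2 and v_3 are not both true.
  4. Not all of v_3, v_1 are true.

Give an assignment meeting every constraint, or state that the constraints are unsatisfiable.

v_1=F, v_2=F, v_3=F

  (1) {v_2, v_1, v_3}: 0 true — at most one ✓
  (2) {v_3, v_2, v_1}: 0 true — none ✓
  (3) v_2=F, v_3=F — not both ✓
  (4) {v_3, v_1}: 0/2 true — not all ✓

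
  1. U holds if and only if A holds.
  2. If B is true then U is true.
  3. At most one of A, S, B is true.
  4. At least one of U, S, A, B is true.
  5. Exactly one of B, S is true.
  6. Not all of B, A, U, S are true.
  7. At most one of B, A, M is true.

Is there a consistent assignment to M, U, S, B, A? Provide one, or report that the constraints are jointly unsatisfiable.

M = True, U = False, S = True, B = False, A = False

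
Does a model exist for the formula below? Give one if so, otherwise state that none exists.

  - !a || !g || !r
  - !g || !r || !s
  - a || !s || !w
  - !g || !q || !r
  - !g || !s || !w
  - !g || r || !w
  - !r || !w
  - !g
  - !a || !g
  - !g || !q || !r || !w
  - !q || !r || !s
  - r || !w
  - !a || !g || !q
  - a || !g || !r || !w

Unit clause (!g) forces g = False.
Set a = True.
Set s = False.
Set q = False.
Set r = False.
  then (r || !w) forces w = False.
All clauses satisfied.

a = True, s = False, q = False, r = False, w = False, g = False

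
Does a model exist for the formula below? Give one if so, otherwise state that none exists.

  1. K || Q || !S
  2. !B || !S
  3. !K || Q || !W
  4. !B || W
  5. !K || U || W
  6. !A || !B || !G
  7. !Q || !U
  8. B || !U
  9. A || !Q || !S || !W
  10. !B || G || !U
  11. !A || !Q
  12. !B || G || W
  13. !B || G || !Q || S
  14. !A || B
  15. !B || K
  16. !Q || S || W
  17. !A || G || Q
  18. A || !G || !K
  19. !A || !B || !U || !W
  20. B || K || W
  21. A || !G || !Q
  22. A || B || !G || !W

W=T; K=F; Q=F; A=F; B=F; S=F; G=F; U=F

Try W = False:
  (!B || W) forces B = False.
  (B || !U) forces U = False.
  (!K || U || W) forces K = False.
  clause (B || K || W) is falsified — backtrack.
So W = True.
Set K = False.
  then (!B || K) forces B = False.
  then (B || !U) forces U = False.
  then (!A || B) forces A = False.
  then (A || B || !G || !W) forces G = False.
Set Q = False.
  then (K || Q || !S) forces S = False.
All clauses satisfied.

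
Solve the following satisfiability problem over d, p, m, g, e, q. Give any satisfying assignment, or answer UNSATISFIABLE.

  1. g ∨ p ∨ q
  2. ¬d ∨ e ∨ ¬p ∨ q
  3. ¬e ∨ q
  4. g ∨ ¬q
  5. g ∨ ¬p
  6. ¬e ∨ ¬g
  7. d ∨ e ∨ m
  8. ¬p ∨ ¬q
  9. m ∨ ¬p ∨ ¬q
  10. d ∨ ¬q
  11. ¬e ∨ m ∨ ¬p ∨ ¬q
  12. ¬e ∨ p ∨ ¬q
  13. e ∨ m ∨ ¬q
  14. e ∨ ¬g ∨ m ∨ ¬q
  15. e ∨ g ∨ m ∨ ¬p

Set d = True.
Try p = True:
  (g ∨ ¬p) forces g = True.
  (¬e ∨ ¬g) forces e = False.
  (¬d ∨ e ∨ ¬p ∨ q) forces q = True.
  clause (¬p ∨ ¬q) is falsified — backtrack.
So p = False.
Set m = True.
Set g = True.
  then (¬e ∨ ¬g) forces e = False.
Set q = False.
All clauses satisfied.

d = True, p = False, m = True, g = True, e = False, q = False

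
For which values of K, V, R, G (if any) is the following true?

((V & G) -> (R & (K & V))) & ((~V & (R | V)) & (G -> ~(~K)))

K = True; V = False; R = True; G = True

  (V & G) -> (R & (K & V)) = True
    V & G = False
    R & (K & V) = False
      K & V = False
  (~V & (R | V)) & (G -> ~(~K)) = True
    ~V & (R | V) = True
      ~V = True
      R | V = True
    G -> ~(~K) = True
      ~(~K) = True
        ~K = False
Both conjuncts True, so the formula holds.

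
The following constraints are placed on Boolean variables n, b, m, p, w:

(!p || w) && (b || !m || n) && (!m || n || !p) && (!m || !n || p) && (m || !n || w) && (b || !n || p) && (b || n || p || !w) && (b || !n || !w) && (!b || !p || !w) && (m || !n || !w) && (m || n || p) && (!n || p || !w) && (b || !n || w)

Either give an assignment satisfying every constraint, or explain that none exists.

Set n = False.
Set b = True.
Try m = False:
  (m || n || p) forces p = True.
  (!p || w) forces w = True.
  clause (!b || !p || !w) is falsified — backtrack.
So m = True.
  then (!m || n || !p) forces p = False.
Set w = True.
All clauses satisfied.

n = False, b = True, m = True, p = False, w = True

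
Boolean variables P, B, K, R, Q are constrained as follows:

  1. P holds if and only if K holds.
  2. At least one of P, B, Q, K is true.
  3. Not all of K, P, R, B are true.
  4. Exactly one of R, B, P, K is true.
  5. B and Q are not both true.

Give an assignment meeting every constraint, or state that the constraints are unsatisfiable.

P=F; B=F; K=F; R=T; Q=T

  (1) P=F, K=F — same ✓
  (2) {P, B, Q, K}: 1 true — at least one ✓
  (3) {K, P, R, B}: 1/4 true — not all ✓
  (4) {R, B, P, K}: 1 true — exactly one ✓
  (5) B=F, Q=T — not both ✓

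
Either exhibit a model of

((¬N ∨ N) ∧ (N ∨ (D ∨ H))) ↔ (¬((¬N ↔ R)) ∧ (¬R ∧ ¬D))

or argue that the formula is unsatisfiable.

H=F, N=F, D=F, R=T

  ((¬N ∨ N) ∧ (N ∨ (D ∨ H))) ↔ (¬((¬N ↔ R)) ∧ (¬R ∧ ¬D)) = True
    (¬N ∨ N) ∧ (N ∨ (D ∨ H)) = False
      ¬N ∨ N = True
        ¬N = True
      N ∨ (D ∨ H) = False
        D ∨ H = False
    ¬((¬N ↔ R)) ∧ (¬R ∧ ¬D) = False
      ¬((¬N ↔ R)) = False
        ¬N ↔ R = True
          ¬N = True
      ¬R ∧ ¬D = False
        ¬R = False
        ¬D = True
The formula evaluates to True.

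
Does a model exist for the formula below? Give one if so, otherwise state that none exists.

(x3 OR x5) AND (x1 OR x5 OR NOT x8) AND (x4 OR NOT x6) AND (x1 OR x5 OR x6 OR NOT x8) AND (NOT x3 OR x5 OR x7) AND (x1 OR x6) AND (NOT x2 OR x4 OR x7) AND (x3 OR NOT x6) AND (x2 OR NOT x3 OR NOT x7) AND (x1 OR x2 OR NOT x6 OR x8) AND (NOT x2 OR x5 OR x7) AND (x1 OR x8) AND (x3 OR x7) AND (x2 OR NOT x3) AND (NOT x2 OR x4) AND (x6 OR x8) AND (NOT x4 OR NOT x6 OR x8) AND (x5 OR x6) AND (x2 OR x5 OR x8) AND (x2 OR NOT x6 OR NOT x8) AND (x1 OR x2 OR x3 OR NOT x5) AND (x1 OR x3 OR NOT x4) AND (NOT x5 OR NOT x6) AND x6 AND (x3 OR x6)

x1 = True, x2 = True, x3 = True, x4 = True, x5 = False, x6 = True, x7 = True, x8 = True

Unit clause (x6) forces x6 = True.
In (x4 OR NOT x6) only x4 is left, so x4 = True.
In (x3 OR NOT x6) only x3 is left, so x3 = True.
In (x2 OR NOT x3) only x2 is left, so x2 = True.
In (NOT x4 OR NOT x6 OR x8) only x8 is left, so x8 = True.
In (NOT x5 OR NOT x6) only NOT x5 is left, so x5 = False.
In (x1 OR x5 OR NOT x8) only x1 is left, so x1 = True.
In (NOT x3 OR x5 OR x7) only x7 is left, so x7 = True.
All clauses satisfied.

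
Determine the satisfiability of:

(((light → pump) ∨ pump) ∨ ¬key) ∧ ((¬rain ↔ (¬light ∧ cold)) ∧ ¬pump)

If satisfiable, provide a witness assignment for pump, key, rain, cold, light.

pump = False; key = False; rain = True; cold = False; light = True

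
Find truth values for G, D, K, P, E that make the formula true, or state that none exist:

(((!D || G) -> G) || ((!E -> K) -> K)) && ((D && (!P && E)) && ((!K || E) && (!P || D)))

G=T, D=T, K=F, P=F, E=T

  ((!D || G) -> G) || ((!E -> K) -> K) = True
    (!D || G) -> G = True
      !D || G = True
        !D = False
    (!E -> K) -> K = False
      !E -> K = True
        !E = False
  (D && (!P && E)) && ((!K || E) && (!P || D)) = True
    D && (!P && E) = True
      !P && E = True
        !P = True
    (!K || E) && (!P || D) = True
      !K || E = True
        !K = True
      !P || D = True
        !P = True
Both conjuncts True, so the formula holds.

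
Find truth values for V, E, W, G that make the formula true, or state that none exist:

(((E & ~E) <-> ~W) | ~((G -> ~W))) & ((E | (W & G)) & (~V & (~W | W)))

V=F; E=T; W=T; G=T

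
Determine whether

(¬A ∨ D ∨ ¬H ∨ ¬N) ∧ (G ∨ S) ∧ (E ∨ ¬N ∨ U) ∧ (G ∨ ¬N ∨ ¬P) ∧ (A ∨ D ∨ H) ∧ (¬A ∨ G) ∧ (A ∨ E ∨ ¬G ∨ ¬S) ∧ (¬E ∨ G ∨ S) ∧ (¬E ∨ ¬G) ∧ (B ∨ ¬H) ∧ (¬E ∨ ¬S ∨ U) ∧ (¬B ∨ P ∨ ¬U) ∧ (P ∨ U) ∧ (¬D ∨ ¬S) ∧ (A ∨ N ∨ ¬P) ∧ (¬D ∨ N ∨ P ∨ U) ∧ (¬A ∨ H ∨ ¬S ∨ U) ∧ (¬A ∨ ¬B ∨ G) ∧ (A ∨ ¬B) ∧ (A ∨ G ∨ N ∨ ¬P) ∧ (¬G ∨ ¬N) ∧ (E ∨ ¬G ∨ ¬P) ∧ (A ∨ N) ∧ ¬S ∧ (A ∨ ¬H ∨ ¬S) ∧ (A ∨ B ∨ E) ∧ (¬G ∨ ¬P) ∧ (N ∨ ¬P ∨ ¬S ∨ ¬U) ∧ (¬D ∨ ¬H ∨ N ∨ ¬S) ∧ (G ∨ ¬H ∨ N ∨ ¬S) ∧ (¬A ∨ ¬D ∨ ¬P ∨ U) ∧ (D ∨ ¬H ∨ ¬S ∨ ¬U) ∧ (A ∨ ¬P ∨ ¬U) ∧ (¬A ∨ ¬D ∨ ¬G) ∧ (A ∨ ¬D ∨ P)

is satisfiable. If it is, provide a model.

U = True; E = False; A = True; B = False; S = False; P = False; N = False; H = False; D = False; G = True

Unit clause (¬S) forces S = False.
In (G ∨ S) only G is left, so G = True.
In (¬E ∨ ¬G) only ¬E is left, so E = False.
In (¬G ∨ ¬N) only ¬N is left, so N = False.
In (E ∨ ¬G ∨ ¬P) only ¬P is left, so P = False.
In (A ∨ N) only A is left, so A = True.
In (¬A ∨ ¬D ∨ ¬G) only ¬D is left, so D = False.
In (P ∨ U) only U is left, so U = True.
In (¬B ∨ P ∨ ¬U) only ¬B is left, so B = False.
In (B ∨ ¬H) only ¬H is left, so H = False.
All clauses satisfied.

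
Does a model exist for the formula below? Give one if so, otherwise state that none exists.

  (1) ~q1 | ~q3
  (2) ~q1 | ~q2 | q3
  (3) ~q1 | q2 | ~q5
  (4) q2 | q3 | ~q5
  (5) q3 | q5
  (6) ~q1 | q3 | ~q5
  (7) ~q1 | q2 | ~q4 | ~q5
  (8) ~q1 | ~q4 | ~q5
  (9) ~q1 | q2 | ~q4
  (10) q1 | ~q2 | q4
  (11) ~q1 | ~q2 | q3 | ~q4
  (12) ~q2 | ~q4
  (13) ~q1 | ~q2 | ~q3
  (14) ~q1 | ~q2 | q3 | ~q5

q1 = False, q2 = False, q3 = True, q4 = False, q5 = True

Try q1 = True:
  (~q1 | ~q3) forces q3 = False.
  (~q1 | ~q2 | q3) forces q2 = False.
  (~q1 | q2 | ~q5) forces q5 = False.
  clause (q3 | q5) is falsified — backtrack.
So q1 = False.
Set q2 = False.
Try q3 = False:
  (q2 | q3 | ~q5) forces q5 = False.
  clause (q3 | q5) is falsified — backtrack.
So q3 = True.
Set q4 = False.
Set q5 = True.
All clauses satisfied.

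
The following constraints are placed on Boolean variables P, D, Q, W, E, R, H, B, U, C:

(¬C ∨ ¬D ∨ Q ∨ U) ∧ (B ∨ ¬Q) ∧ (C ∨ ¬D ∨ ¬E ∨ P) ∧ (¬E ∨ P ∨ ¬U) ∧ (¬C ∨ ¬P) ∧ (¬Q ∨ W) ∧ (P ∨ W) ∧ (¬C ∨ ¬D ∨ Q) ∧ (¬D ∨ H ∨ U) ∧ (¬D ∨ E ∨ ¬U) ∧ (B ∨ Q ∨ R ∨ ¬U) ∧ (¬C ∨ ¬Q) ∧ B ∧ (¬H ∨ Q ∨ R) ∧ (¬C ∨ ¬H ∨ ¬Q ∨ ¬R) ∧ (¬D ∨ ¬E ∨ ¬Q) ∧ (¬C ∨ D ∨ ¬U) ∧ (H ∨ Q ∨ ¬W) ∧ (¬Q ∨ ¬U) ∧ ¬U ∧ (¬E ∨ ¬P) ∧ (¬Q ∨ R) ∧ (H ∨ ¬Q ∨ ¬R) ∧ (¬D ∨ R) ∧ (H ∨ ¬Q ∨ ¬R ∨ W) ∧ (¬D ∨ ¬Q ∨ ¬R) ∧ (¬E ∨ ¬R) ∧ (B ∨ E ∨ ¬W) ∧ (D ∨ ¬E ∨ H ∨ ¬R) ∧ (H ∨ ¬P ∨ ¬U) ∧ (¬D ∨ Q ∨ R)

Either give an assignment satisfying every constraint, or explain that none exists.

P=F; D=F; Q=F; W=T; E=F; R=T; H=T; B=T; U=F; C=F

Unit clause (B) forces B = True.
Unit clause (¬U) forces U = False.
Set P = False.
  then (P ∨ W) forces W = True.
Set D = False.
Set Q = False.
  then (H ∨ Q ∨ ¬W) forces H = True.
  then (¬H ∨ Q ∨ R) forces R = True.
  then (¬E ∨ ¬R) forces E = False.
Set C = False.
All clauses satisfied.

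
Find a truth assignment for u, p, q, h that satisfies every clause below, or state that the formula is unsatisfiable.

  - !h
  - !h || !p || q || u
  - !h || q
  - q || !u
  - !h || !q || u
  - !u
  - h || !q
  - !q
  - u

No satisfying assignment exists.

Case u = True:
  Clause (!u) is falsified — contradiction.
Case u = False:
  Clause (u) is falsified — contradiction.
Both cases fail, so the formula is unsatisfiable.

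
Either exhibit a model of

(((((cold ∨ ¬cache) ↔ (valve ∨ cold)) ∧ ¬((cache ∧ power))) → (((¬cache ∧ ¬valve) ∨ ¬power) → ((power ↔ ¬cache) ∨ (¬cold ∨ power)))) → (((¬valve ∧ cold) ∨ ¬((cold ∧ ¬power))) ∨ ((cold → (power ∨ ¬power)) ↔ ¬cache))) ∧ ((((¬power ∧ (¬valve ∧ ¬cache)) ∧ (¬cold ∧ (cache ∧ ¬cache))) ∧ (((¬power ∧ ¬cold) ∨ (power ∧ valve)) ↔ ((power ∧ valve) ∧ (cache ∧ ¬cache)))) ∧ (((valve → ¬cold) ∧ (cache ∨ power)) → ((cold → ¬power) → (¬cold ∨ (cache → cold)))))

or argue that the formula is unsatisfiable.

Unsatisfiable

Case cache = True: the conjunct ¬cache is False.
Case cache = False: the conjunct cache is False.
Both cases fail — unsatisfiable.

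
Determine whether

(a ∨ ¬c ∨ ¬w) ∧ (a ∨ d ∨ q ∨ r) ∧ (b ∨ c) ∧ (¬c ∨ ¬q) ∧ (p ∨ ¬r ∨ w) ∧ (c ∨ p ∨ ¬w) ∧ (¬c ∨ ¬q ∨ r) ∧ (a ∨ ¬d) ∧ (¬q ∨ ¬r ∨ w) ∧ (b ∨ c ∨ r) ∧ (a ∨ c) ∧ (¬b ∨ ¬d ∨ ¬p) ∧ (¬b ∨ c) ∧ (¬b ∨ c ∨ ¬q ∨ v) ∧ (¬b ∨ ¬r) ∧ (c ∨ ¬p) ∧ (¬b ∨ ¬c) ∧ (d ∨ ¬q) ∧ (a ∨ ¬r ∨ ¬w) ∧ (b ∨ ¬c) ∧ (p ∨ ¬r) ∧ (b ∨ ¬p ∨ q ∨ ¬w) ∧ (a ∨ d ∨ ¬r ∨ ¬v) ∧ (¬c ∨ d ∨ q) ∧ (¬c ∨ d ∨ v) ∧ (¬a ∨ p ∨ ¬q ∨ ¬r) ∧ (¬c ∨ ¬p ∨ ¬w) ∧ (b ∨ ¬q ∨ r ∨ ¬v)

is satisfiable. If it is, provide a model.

Case b = True:
  (¬b ∨ c) forces c = True.
  Clause (¬b ∨ ¬c) is falsified — contradiction.
Case b = False:
  (b ∨ c) forces c = True.
  Clause (b ∨ ¬c) is falsified — contradiction.
Both cases fail, so the formula is unsatisfiable.

Unsatisfiable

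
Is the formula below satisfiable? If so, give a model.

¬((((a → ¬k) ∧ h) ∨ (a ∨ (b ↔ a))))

a = False, h = False, b = True, k = False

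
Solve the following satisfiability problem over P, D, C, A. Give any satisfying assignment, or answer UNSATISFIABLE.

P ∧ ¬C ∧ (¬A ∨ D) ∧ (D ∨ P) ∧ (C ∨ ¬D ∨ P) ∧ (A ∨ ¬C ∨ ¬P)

Unit clause (P) forces P = True.
Unit clause (¬C) forces C = False.
Set D = True.
Set A = True.
All clauses satisfied.

P: True, D: True, C: False, A: True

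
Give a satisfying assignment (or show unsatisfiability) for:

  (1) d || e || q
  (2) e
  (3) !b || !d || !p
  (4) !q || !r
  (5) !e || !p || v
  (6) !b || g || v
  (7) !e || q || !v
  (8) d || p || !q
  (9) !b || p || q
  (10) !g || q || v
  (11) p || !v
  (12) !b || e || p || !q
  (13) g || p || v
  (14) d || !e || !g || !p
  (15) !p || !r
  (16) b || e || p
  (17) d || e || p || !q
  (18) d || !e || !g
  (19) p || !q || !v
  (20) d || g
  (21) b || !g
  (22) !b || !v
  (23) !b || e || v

r = False, v = False, b = True, g = True, q = True, p = False, e = True, d = True

Unit clause (e) forces e = True.
Set r = False.
Set v = False.
  then (!e || !p || v) forces p = False.
  then (g || p || v) forces g = True.
  then (d || !e || !g) forces d = True.
  then (b || !g) forces b = True.
  then (!b || p || q) forces q = True.
All clauses satisfied.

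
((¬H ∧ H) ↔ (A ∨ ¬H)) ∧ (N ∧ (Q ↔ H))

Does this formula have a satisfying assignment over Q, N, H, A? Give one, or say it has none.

Q=T, N=T, H=T, A=F

  (¬H ∧ H) ↔ (A ∨ ¬H) = True
    ¬H ∧ H = False
      ¬H = False
    A ∨ ¬H = False
      ¬H = False
  N ∧ (Q ↔ H) = True
    Q ↔ H = True
Both conjuncts True, so the formula holds.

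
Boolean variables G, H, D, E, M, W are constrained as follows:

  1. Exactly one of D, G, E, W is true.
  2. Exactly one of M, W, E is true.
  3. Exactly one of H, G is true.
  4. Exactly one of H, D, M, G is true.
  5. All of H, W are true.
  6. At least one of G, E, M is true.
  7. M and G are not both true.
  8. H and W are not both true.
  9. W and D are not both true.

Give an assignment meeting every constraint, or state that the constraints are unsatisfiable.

The formula is unsatisfiable.

Case H = True:
  (3) with H=T forces G = False.
  (4) with H=T forces D = False.
  (4) with H=T forces M = False.
  (5) forces W = True.
  Constraint (8) is violated (H=T, W=T) — contradiction.
Case H = False:
  Constraint (5) is violated (H=F) — contradiction.
Both cases fail — unsatisfiable.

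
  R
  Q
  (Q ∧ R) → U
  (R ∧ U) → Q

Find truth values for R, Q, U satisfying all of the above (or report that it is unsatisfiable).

R=T, Q=T, U=T

Unit clause (R) forces R = True.
Unit clause (Q) forces Q = True.
In (¬Q ∨ ¬R ∨ U) only U is left, so U = True.
All clauses satisfied.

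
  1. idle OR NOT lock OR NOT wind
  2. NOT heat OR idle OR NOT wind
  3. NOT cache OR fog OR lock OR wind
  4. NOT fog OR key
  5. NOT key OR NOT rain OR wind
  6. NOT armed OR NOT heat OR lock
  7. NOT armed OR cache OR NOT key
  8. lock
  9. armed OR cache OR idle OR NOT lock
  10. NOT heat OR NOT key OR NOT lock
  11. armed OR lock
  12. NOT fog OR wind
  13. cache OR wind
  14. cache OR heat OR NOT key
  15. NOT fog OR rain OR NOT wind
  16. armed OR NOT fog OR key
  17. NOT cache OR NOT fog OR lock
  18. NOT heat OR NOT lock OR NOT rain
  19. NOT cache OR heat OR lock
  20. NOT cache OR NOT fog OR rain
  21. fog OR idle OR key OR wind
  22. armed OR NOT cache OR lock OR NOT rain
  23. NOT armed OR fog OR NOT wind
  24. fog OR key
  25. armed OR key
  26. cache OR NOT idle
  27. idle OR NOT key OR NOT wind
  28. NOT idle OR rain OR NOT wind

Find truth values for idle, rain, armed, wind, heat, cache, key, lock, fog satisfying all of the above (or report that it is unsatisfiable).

idle=F, rain=F, armed=F, wind=F, heat=F, cache=T, key=T, lock=T, fog=F

Unit clause (lock) forces lock = True.
Set idle = False.
  then (idle OR NOT lock OR NOT wind) forces wind = False.
  then (NOT fog OR wind) forces fog = False.
  then (cache OR wind) forces cache = True.
  then (fog OR idle OR key OR wind) forces key = True.
  then (NOT key OR NOT rain OR wind) forces rain = False.
  then (NOT heat OR NOT key OR NOT lock) forces heat = False.
Set armed = False.
All clauses satisfied.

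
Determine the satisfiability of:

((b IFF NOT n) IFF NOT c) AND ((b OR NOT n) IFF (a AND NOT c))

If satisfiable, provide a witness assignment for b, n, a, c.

b: True; n: False; a: True; c: False

  (b IFF NOT n) IFF NOT c = True
    b IFF NOT n = True
      NOT n = True
    NOT c = True
  (b OR NOT n) IFF (a AND NOT c) = True
    b OR NOT n = True
      NOT n = True
    a AND NOT c = True
      NOT c = True
Both conjuncts True, so the formula holds.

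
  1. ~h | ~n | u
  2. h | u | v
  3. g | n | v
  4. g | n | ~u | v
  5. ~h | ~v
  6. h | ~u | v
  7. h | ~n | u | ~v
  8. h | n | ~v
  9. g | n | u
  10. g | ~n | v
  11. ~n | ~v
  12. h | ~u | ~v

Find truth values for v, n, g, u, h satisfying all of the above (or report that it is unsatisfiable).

Try v = True:
  (~h | ~v) forces h = False.
  (h | n | ~v) forces n = True.
  clause (~n | ~v) is falsified — backtrack.
So v = False.
Set n = True.
  then (g | ~n | v) forces g = True.
Set u = True.
  then (h | ~u | v) forces h = True.
All clauses satisfied.

v=F; n=T; g=T; u=T; h=T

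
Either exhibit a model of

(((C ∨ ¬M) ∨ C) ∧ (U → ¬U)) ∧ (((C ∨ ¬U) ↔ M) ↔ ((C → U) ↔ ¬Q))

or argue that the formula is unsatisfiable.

U = False, C = True, M = True, Q = True

  ((C ∨ ¬M) ∨ C) ∧ (U → ¬U) = True
    (C ∨ ¬M) ∨ C = True
      C ∨ ¬M = True
        ¬M = False
    U → ¬U = True
      ¬U = True
  ((C ∨ ¬U) ↔ M) ↔ ((C → U) ↔ ¬Q) = True
    (C ∨ ¬U) ↔ M = True
      C ∨ ¬U = True
        ¬U = True
    (C → U) ↔ ¬Q = True
      C → U = False
      ¬Q = False
Both conjuncts True, so the formula holds.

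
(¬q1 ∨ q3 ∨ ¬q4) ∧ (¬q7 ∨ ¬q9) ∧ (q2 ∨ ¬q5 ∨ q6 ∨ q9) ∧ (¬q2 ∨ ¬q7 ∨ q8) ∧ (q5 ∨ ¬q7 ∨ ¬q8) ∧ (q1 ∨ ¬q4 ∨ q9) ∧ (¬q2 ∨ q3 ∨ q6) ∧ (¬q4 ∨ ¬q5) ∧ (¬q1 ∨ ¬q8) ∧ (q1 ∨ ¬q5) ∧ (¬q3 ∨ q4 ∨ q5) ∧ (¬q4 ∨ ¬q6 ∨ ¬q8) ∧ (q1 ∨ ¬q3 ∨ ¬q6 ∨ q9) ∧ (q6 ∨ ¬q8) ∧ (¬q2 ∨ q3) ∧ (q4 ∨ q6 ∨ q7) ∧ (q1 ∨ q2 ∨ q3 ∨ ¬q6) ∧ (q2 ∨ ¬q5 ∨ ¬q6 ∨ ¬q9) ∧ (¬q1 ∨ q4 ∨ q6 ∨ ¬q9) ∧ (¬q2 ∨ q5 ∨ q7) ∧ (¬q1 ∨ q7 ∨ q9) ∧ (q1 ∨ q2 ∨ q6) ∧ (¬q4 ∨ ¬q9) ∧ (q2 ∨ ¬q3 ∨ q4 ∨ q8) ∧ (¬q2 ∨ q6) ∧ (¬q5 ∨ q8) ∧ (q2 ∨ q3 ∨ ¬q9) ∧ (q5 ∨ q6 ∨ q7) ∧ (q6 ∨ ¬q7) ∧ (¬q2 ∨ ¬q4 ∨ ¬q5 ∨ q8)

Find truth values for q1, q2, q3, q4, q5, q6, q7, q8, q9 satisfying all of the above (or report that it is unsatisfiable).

Set q1 = True.
  then (¬q1 ∨ ¬q8) forces q8 = False.
  then (¬q5 ∨ q8) forces q5 = False.
Try q2 = True:
  (¬q2 ∨ ¬q7 ∨ q8) forces q7 = False.
  clause (¬q2 ∨ q5 ∨ q7) is falsified — backtrack.
So q2 = False.
Set q3 = True.
  then (¬q3 ∨ q4 ∨ q5) forces q4 = True.
  then (¬q4 ∨ ¬q9) forces q9 = False.
  then (¬q1 ∨ q7 ∨ q9) forces q7 = True.
  then (q6 ∨ ¬q7) forces q6 = True.
All clauses satisfied.

q1: True; q2: False; q3: True; q4: True; q5: False; q6: True; q7: True; q8: False; q9: False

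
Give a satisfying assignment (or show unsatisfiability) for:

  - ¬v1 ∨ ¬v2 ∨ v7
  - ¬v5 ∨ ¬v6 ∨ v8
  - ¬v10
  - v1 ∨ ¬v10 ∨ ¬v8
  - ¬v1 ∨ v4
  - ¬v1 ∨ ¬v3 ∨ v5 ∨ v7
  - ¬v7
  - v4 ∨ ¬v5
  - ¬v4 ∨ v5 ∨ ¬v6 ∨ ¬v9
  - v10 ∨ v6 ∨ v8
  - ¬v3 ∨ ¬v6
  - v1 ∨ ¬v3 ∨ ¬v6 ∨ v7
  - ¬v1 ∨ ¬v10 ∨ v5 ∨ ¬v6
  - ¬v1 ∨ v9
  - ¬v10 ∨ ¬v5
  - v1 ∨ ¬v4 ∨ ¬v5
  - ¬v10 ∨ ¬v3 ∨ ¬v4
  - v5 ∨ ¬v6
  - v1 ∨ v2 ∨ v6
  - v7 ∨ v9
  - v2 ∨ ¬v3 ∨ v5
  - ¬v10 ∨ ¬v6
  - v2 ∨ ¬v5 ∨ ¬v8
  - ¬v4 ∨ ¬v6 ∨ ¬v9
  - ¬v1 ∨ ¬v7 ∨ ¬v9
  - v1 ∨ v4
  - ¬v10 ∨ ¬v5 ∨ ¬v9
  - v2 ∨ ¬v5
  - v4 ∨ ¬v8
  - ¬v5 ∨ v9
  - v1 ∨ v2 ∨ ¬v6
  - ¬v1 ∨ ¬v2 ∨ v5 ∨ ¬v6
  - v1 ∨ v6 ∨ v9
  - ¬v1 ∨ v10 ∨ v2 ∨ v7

Unit clause (¬v10) forces v10 = False.
Unit clause (¬v7) forces v7 = False.
In (v7 ∨ v9) only v9 is left, so v9 = True.
Try v1 = True:
  (¬v1 ∨ ¬v2 ∨ v7) forces v2 = False.
  clause (¬v1 ∨ v10 ∨ v2 ∨ v7) is falsified — backtrack.
So v1 = False.
  then (v1 ∨ v4) forces v4 = True.
  then (v1 ∨ ¬v4 ∨ ¬v5) forces v5 = False.
  then (v5 ∨ ¬v6) forces v6 = False.
  then (v1 ∨ v2 ∨ v6) forces v2 = True.
  then (v10 ∨ v6 ∨ v8) forces v8 = True.
Set v3 = False.
All clauses satisfied.

v1 = False, v2 = True, v3 = False, v4 = True, v5 = False, v6 = False, v7 = False, v8 = True, v9 = True, v10 = False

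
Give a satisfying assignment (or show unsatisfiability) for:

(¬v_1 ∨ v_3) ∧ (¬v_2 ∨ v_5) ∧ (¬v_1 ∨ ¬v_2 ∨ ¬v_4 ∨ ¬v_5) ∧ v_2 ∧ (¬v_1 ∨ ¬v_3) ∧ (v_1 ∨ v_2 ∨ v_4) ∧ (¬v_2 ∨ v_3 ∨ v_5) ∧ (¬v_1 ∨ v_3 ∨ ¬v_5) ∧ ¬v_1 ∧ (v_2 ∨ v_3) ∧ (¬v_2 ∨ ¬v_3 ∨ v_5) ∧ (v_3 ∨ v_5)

v_1 = False; v_2 = True; v_3 = False; v_4 = True; v_5 = True

Unit clause (v_2) forces v_2 = True.
Unit clause (¬v_1) forces v_1 = False.
In (¬v_2 ∨ v_5) only v_5 is left, so v_5 = True.
Set v_3 = False.
Set v_4 = True.
All clauses satisfied.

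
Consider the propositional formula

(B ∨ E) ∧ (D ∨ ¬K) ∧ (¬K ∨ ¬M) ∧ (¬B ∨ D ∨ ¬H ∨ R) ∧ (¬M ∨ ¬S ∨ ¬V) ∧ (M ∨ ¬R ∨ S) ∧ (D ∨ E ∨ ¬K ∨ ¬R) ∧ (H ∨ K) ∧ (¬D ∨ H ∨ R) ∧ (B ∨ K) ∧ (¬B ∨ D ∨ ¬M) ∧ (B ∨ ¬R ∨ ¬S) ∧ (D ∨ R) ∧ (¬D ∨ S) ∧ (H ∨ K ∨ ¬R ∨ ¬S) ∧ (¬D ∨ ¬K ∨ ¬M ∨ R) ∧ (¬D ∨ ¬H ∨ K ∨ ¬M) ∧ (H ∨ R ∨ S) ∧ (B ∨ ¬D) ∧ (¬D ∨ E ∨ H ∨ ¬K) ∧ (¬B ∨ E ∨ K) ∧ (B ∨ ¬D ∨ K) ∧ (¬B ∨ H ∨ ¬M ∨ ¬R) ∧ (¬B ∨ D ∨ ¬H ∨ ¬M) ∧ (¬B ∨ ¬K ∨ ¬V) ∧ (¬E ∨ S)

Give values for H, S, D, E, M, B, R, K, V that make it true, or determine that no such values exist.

H: True; S: True; D: True; E: True; M: False; B: True; R: True; K: True; V: False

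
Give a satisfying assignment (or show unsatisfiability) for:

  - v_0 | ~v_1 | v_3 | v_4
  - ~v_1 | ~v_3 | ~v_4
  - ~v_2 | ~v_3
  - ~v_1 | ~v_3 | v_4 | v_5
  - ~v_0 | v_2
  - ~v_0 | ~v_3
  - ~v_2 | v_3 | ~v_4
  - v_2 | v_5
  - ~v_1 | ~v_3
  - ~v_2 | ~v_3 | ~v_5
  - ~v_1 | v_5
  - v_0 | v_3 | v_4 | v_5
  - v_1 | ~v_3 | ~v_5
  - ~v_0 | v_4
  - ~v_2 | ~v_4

Try v_0 = True:
  (~v_0 | v_2) forces v_2 = True.
  (~v_2 | ~v_3) forces v_3 = False.
  (~v_2 | v_3 | ~v_4) forces v_4 = False.
  clause (~v_0 | v_4) is falsified — backtrack.
So v_0 = False.
Set v_1 = False.
Set v_2 = False.
  then (v_2 | v_5) forces v_5 = True.
  then (v_1 | ~v_3 | ~v_5) forces v_3 = False.
Set v_4 = True.
All clauses satisfied.

v_0: False; v_1: False; v_2: False; v_3: False; v_4: True; v_5: True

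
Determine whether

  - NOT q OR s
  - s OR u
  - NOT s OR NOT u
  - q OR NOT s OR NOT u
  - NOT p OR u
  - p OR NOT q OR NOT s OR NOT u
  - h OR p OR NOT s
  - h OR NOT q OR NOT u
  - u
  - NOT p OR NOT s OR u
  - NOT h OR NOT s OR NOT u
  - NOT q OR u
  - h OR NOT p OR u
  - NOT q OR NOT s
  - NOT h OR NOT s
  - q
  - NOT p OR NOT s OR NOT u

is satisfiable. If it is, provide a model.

The formula is unsatisfiable.

Case q = True:
  (NOT q OR s) forces s = True.
  Clause (NOT q OR NOT s) is falsified — contradiction.
Case q = False:
  Clause (q) is falsified — contradiction.
Both cases fail, so the formula is unsatisfiable.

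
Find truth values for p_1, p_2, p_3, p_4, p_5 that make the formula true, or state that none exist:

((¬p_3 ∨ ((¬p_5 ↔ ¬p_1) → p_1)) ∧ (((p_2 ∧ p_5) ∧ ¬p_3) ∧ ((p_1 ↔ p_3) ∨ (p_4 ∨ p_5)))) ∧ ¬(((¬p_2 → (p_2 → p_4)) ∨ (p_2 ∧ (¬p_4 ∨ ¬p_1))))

The conjunct ¬(((¬p_2 → (p_2 → p_4)) ∨ (p_2 ∧ (¬p_4 ∨ ¬p_1)))) is unsatisfiable on its own:
  p_1=F, p_2=F, p_4=F: evaluates to False.
  p_1=F, p_2=F, p_4=T: evaluates to False.
  p_1=F, p_2=T, p_4=F: evaluates to False.
  p_1=F, p_2=T, p_4=T: evaluates to False.
  p_1=T, p_2=F, p_4=F: evaluates to False.
  p_1=T, p_2=F, p_4=T: evaluates to False.
  p_1=T, p_2=T, p_4=F: evaluates to False.
  p_1=T, p_2=T, p_4=T: evaluates to False.
So the whole conjunction is unsatisfiable.

UNSATISFIABLE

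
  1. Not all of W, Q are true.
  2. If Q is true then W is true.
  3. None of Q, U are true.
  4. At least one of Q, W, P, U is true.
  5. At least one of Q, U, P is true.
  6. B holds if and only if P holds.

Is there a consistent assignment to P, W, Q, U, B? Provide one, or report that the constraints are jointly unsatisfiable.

P = True, W = True, Q = False, U = False, B = True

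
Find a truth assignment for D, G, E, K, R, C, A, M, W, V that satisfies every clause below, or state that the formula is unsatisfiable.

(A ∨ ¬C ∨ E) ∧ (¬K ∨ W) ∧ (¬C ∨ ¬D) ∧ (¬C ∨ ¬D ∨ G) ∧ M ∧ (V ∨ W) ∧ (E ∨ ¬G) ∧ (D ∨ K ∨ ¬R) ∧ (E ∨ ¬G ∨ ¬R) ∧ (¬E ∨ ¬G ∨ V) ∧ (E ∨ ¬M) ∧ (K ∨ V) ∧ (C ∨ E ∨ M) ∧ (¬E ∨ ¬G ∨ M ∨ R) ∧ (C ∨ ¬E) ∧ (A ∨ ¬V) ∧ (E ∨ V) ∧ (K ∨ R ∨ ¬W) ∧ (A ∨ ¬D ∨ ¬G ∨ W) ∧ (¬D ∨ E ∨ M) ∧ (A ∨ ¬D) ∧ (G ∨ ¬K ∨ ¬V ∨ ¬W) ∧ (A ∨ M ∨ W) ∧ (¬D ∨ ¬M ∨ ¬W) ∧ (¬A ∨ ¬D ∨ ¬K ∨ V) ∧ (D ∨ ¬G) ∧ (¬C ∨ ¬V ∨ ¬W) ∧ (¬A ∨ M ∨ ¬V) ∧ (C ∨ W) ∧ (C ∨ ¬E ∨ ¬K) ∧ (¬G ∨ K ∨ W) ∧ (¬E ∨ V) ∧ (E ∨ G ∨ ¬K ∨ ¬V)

Unit clause (M) forces M = True.
In (E ∨ ¬M) only E is left, so E = True.
In (C ∨ ¬E) only C is left, so C = True.
In (¬E ∨ V) only V is left, so V = True.
In (¬C ∨ ¬D) only ¬D is left, so D = False.
In (A ∨ ¬V) only A is left, so A = True.
In (D ∨ ¬G) only ¬G is left, so G = False.
In (¬C ∨ ¬V ∨ ¬W) only ¬W is left, so W = False.
In (¬K ∨ W) only ¬K is left, so K = False.
In (D ∨ K ∨ ¬R) only ¬R is left, so R = False.
All clauses satisfied.

D = False, G = False, E = True, K = False, R = False, C = True, A = True, M = True, W = False, V = True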